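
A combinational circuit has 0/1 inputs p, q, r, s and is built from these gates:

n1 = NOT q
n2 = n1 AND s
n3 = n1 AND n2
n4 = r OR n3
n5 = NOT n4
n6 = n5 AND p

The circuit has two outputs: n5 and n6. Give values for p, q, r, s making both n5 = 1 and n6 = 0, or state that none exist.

Check with p=0 q=1 r=0 s=0:
n1 = NOT q = NOT 1 = 0
n2 = n1 AND s = 0 AND 0 = 0
n3 = n1 AND n2 = 0 AND 0 = 0
n4 = r OR n3 = 0 OR 0 = 0
n5 = NOT n4 = NOT 0 = 1
n6 = n5 AND p = 1 AND 0 = 0
So n5 = 1 and n6 = 0.

p=0 q=1 r=0 s=0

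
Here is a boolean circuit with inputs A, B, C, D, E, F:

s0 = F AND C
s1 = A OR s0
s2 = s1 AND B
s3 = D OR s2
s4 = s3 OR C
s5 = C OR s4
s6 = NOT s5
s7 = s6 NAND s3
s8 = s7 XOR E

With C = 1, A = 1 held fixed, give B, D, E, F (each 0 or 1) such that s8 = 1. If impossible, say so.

B=0 D=0 E=0 F=1

s8 = s7 XOR E must be 1, so s7 and E differ.
Check with C = 1, A = 1 and B=0, D=0, E=0, F=1:
s0 = F AND C = 1 AND 1 = 1
s1 = A OR s0 = 1 OR 1 = 1
s2 = s1 AND B = 1 AND 0 = 0
s3 = D OR s2 = 0 OR 0 = 0
s4 = s3 OR C = 0 OR 1 = 1
s5 = C OR s4 = 1 OR 1 = 1
s6 = NOT s5 = NOT 1 = 0
s7 = s6 NAND s3 = 0 NAND 0 = 1
s8 = s7 XOR E = 1 XOR 0 = 1
So s8 = 1.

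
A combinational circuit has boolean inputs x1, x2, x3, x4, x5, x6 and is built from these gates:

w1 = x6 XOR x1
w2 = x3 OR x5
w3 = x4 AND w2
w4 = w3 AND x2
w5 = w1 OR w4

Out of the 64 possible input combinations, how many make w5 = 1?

38

w5 = w1 OR w4 must be 1, so at least one of w1, w4 is 1.
Enumerating the 64 input combinations, 38 give w5 = 1 and 26 give w5 = 0.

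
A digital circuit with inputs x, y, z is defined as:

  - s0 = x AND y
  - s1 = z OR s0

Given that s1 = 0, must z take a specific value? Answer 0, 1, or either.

0

s1 = z OR s0 must be 0, so both z = 0 and s0 = 0.
Every assignment with s1 = 0 has z = 0; there are 3 such assignment(s).
  x=0, y=0, z=0
  x=0, y=1, z=0
  x=1, y=0, z=0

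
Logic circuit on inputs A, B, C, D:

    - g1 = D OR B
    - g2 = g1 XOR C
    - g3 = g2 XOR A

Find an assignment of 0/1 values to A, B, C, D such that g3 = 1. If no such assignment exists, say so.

A=0 B=1 C=0 D=0

g3 = g2 XOR A must be 1, so g2 and A differ.
Check with A=0 B=1 C=0 D=0:
g1 = D OR B = 0 OR 1 = 1
g2 = g1 XOR C = 1 XOR 0 = 1
g3 = g2 XOR A = 1 XOR 0 = 1
So g3 = 1 as required.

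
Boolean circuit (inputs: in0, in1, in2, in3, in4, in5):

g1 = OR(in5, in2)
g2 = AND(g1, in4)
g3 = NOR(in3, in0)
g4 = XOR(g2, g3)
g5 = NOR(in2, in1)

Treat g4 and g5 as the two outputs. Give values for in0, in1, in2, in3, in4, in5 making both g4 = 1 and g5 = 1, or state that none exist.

Check with in0=1, in1=0, in2=0, in3=0, in4=1, in5=1:
g1 = OR(in5, in2) = OR(1, 0) = 1
g2 = AND(g1, in4) = AND(1, 1) = 1
g3 = NOR(in3, in0) = NOR(0, 1) = 0
g4 = XOR(g2, g3) = XOR(1, 0) = 1
g5 = NOR(in2, in1) = NOR(0, 0) = 1
So g4 = 1 and g5 = 1.

in0=1, in1=0, in2=0, in3=0, in4=1, in5=1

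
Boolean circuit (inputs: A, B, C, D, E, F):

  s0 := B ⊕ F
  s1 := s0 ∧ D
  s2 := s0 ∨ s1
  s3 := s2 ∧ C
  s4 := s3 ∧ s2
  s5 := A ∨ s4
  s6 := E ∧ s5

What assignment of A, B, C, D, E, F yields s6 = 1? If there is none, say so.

s6 = E ∧ s5 must be 1, so both E = 1 and s5 = 1.
Check with A=0 B=0 C=1 D=1 E=1 F=1:
s0 = B ⊕ F = 0 ⊕ 1 = 1
s1 = s0 ∧ D = 1 ∧ 1 = 1
s2 = s0 ∨ s1 = 1 ∨ 1 = 1
s3 = s2 ∧ C = 1 ∧ 1 = 1
s4 = s3 ∧ s2 = 1 ∧ 1 = 1
s5 = A ∨ s4 = 0 ∨ 1 = 1
s6 = E ∧ s5 = 1 ∧ 1 = 1
So s6 = 1 as required.

A=0 B=0 C=1 D=1 E=1 F=1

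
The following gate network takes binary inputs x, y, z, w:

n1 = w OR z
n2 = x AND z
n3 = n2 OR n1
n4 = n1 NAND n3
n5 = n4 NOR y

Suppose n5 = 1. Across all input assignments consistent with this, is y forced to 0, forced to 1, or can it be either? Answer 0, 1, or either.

n5 = n4 NOR y must be 1, so both n4 = 0 and y = 0.
n4 = n1 NAND n3 must be 0, so both n1 = 1 and n3 = 1.
n1 = w OR z must be 1, so at least one of w, z is 1.
Every assignment with n5 = 1 has y = 0; there are 6 such assignment(s).

0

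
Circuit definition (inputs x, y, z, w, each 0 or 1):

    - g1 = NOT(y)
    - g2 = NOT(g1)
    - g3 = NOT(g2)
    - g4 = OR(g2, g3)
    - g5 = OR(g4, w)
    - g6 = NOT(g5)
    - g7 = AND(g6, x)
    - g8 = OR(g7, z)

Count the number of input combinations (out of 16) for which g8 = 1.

g8 = OR(g7, z) must be 1, so at least one of g7, z is 1.
Enumerating the 16 input combinations, 8 give g8 = 1 and 8 give g8 = 0.

8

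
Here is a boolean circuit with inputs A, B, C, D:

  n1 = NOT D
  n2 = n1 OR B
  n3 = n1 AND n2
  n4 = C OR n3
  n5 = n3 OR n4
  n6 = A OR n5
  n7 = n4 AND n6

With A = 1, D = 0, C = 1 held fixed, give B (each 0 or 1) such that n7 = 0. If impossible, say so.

With A = 1, D = 0, C = 1 fixed, none of the 2 settings of B give n7 = 0.
For example, with B=1:
n1 = NOT D = NOT 0 = 1
n2 = n1 OR B = 1 OR 1 = 1
n3 = n1 AND n2 = 1 AND 1 = 1
n4 = C OR n3 = 1 OR 1 = 1
n5 = n3 OR n4 = 1 OR 1 = 1
n6 = A OR n5 = 1 OR 1 = 1
n7 = n4 AND n6 = 1 AND 1 = 1
giving n7 = 1 ≠ 0.

no solution exists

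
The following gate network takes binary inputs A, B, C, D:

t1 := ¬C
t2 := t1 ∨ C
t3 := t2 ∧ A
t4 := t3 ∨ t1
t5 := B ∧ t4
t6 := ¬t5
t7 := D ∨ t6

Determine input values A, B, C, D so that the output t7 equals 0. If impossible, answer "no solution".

Check with A=1 B=1 C=0 D=0:
t1 = ¬C = ¬0 = 1
t2 = t1 ∨ C = 1 ∨ 0 = 1
t3 = t2 ∧ A = 1 ∧ 1 = 1
t4 = t3 ∨ t1 = 1 ∨ 1 = 1
t5 = B ∧ t4 = 1 ∧ 1 = 1
t6 = ¬t5 = ¬1 = 0
t7 = D ∨ t6 = 0 ∨ 0 = 0
So t7 = 0 as required.

A=1 B=1 C=0 D=0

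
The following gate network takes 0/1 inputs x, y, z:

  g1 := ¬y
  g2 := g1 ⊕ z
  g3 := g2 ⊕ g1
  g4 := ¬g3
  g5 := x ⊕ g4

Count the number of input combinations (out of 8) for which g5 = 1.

g5 = x ⊕ g4 must be 1, so x and g4 differ.
Enumerating the 8 input combinations, 4 give g5 = 1 and 4 give g5 = 0.

4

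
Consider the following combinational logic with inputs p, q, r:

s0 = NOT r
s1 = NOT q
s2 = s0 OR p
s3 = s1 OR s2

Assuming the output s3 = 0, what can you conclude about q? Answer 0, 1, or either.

1

s3 = s1 OR s2 must be 0, so both s1 = 0 and s2 = 0.
Every assignment with s3 = 0 has q = 1; there are 1 such assignment(s).
  p=0, q=1, r=1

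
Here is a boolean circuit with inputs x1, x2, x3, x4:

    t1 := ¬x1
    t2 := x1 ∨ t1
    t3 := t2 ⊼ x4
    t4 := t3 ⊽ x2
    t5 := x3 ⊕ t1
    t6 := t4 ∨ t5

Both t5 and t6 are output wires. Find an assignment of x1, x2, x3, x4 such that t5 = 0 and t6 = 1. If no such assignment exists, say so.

Check with x1=0 x2=0 x3=1 x4=1:
t1 = ¬x1 = ¬0 = 1
t2 = x1 ∨ t1 = 0 ∨ 1 = 1
t3 = t2 ⊼ x4 = 1 ⊼ 1 = 0
t4 = t3 ⊽ x2 = 0 ⊽ 0 = 1
t5 = x3 ⊕ t1 = 1 ⊕ 1 = 0
t6 = t4 ∨ t5 = 1 ∨ 0 = 1
So t5 = 0 and t6 = 1.

x1=0 x2=0 x3=1 x4=1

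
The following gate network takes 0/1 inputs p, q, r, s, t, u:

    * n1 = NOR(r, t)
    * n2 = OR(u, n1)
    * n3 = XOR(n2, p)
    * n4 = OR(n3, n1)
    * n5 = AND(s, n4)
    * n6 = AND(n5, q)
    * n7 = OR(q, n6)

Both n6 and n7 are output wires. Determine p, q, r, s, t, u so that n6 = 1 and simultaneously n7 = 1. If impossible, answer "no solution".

Check with p=1, q=1, r=0, s=1, t=1, u=0:
n1 = NOR(r, t) = NOR(0, 1) = 0
n2 = OR(u, n1) = OR(0, 0) = 0
n3 = XOR(n2, p) = XOR(0, 1) = 1
n4 = OR(n3, n1) = OR(1, 0) = 1
n5 = AND(s, n4) = AND(1, 1) = 1
n6 = AND(n5, q) = AND(1, 1) = 1
n7 = OR(q, n6) = OR(1, 1) = 1
So n6 = 1 and n7 = 1.

p=1, q=1, r=0, s=1, t=1, u=0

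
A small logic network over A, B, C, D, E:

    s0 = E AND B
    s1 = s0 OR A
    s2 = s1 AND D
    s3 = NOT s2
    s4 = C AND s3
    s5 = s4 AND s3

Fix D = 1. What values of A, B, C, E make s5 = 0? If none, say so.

s5 = s4 AND s3 must be 0, so at least one of s4, s3 is 0.
Check with D = 1 and A=0, B=1, C=1, E=1:
s0 = E AND B = 1 AND 1 = 1
s1 = s0 OR A = 1 OR 0 = 1
s2 = s1 AND D = 1 AND 1 = 1
s3 = NOT s2 = NOT 1 = 0
s4 = C AND s3 = 1 AND 0 = 0
s5 = s4 AND s3 = 0 AND 0 = 0
So s5 = 0.

A=0, B=1, C=1, E=1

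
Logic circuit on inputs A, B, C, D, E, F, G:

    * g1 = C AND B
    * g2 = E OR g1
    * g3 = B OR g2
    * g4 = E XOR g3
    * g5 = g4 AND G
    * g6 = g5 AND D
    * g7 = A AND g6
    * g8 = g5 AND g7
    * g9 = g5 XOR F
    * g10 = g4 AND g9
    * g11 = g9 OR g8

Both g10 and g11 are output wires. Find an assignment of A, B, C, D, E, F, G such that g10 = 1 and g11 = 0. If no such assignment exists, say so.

no solution exists

Across all 128 input combinations, none give both g10 = 1 and g11 = 0.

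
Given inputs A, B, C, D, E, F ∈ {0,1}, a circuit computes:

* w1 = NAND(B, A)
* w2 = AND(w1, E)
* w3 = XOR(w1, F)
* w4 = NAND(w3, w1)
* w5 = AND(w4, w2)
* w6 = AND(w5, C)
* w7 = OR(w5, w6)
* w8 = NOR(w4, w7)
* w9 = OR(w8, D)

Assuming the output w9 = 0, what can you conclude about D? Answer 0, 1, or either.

w9 = OR(w8, D) must be 0, so both w8 = 0 and D = 0.
w8 = NOR(w4, w7) must be 0, so at least one of w4, w7 is 1.
Every assignment with w9 = 0 has D = 0; there are 20 such assignment(s).

0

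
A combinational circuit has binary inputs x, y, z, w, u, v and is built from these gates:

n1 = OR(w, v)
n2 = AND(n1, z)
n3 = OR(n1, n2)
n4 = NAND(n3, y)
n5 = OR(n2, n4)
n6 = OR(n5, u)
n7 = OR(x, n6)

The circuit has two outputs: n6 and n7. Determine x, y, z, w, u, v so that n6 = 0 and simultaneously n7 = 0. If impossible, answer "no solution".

Check with x=0, y=1, z=0, w=0, u=0, v=1:
n1 = OR(w, v) = OR(0, 1) = 1
n2 = AND(n1, z) = AND(1, 0) = 0
n3 = OR(n1, n2) = OR(1, 0) = 1
n4 = NAND(n3, y) = NAND(1, 1) = 0
n5 = OR(n2, n4) = OR(0, 0) = 0
n6 = OR(n5, u) = OR(0, 0) = 0
n7 = OR(x, n6) = OR(0, 0) = 0
So n6 = 0 and n7 = 0.

x=0, y=1, z=0, w=0, u=0, v=1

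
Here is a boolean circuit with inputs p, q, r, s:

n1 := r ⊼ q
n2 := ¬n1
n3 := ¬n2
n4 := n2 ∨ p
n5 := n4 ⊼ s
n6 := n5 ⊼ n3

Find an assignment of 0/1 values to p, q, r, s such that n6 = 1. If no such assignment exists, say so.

n6 = n5 ⊼ n3 must be 1, so at least one of n5, n3 is 0.
Check with p=1, q=1, r=0, s=1:
n1 = r ⊼ q = 0 ⊼ 1 = 1
n2 = ¬n1 = ¬1 = 0
n3 = ¬n2 = ¬0 = 1
n4 = n2 ∨ p = 0 ∨ 1 = 1
n5 = n4 ⊼ s = 1 ⊼ 1 = 0
n6 = n5 ⊼ n3 = 0 ⊼ 1 = 1
So n6 = 1 as required.

p=1, q=1, r=0, s=1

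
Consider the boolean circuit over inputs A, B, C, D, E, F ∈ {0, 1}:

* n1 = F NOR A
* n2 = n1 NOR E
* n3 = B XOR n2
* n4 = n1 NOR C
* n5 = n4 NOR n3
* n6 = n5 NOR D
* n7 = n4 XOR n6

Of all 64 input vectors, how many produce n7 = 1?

n7 = n4 XOR n6 must be 1, so n4 and n6 differ.
Enumerating the 64 input combinations, 22 give n7 = 1 and 42 give n7 = 0.

22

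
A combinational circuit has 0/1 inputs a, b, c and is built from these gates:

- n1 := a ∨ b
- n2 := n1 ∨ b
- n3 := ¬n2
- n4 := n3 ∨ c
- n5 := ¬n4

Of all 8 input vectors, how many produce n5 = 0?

5

n5 = ¬n4 must be 0, so n4 = 1.
n4 = n3 ∨ c must be 1, so at least one of n3, c is 1.
Satisfying assignments:
  a=0, b=0, c=0
  a=0, b=0, c=1
  a=0, b=1, c=1
  a=1, b=0, c=1
  a=1, b=1, c=1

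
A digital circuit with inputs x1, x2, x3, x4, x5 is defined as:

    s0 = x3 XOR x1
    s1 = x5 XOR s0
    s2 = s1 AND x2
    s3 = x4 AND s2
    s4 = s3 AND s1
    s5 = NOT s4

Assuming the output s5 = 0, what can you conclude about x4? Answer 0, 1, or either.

s5 = NOT s4 must be 0, so s4 = 1.
s4 = s3 AND s1 must be 1, so both s3 = 1 and s1 = 1.
Every assignment with s5 = 0 has x4 = 1; there are 4 such assignment(s).
  x1=0, x2=1, x3=0, x4=1, x5=1
  x1=0, x2=1, x3=1, x4=1, x5=0
  x1=1, x2=1, x3=0, x4=1, x5=0
  x1=1, x2=1, x3=1, x4=1, x5=1

1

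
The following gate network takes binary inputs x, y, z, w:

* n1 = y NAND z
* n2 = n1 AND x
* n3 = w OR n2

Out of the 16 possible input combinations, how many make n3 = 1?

n3 = w OR n2 must be 1, so at least one of w, n2 is 1.
Enumerating the 16 input combinations, 11 give n3 = 1 and 5 give n3 = 0.

11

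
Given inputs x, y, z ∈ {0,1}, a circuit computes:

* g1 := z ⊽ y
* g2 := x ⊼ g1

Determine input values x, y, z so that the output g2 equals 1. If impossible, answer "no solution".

x=0, y=1, z=1

g2 = x ⊼ g1 must be 1, so at least one of x, g1 is 0.
Check with x=0, y=1, z=1:
g1 = z ⊽ y = 1 ⊽ 1 = 0
g2 = x ⊼ g1 = 0 ⊼ 0 = 1
So g2 = 1 as required.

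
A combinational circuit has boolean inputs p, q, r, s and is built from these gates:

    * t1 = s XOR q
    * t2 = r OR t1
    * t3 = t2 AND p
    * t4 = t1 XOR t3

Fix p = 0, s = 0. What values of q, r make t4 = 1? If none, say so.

t4 = t1 XOR t3 must be 1, so t1 and t3 differ.
Check with p = 0, s = 0 and q=1, r=1:
t1 = s XOR q = 0 XOR 1 = 1
t2 = r OR t1 = 1 OR 1 = 1
t3 = t2 AND p = 1 AND 0 = 0
t4 = t1 XOR t3 = 1 XOR 0 = 1
So t4 = 1.

q=1, r=1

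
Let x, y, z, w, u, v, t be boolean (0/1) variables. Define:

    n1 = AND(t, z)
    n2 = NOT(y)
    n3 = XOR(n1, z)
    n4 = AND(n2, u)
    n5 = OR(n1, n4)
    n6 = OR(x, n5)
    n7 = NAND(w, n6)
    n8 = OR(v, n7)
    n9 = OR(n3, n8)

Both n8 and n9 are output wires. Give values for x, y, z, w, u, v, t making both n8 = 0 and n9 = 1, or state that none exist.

Check with x=1 y=0 z=1 w=1 u=0 v=0 t=0:
n1 = AND(t, z) = AND(0, 1) = 0
n2 = NOT(y) = NOT 0 = 1
n3 = XOR(n1, z) = XOR(0, 1) = 1
n4 = AND(n2, u) = AND(1, 0) = 0
n5 = OR(n1, n4) = OR(0, 0) = 0
n6 = OR(x, n5) = OR(1, 0) = 1
n7 = NAND(w, n6) = NAND(1, 1) = 0
n8 = OR(v, n7) = OR(0, 0) = 0
n9 = OR(n3, n8) = OR(1, 0) = 1
So n8 = 0 and n9 = 1.

x=1 y=0 z=1 w=1 u=0 v=0 t=0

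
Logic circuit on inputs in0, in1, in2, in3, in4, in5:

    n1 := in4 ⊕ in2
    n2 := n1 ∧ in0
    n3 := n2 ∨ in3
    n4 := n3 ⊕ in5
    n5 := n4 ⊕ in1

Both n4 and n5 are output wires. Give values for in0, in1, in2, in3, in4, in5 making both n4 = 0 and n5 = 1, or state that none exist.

in0=1, in1=1, in2=1, in3=1, in4=1, in5=1

Check with in0=1, in1=1, in2=1, in3=1, in4=1, in5=1:
n1 = in4 ⊕ in2 = 1 ⊕ 1 = 0
n2 = n1 ∧ in0 = 0 ∧ 1 = 0
n3 = n2 ∨ in3 = 0 ∨ 1 = 1
n4 = n3 ⊕ in5 = 1 ⊕ 1 = 0
n5 = n4 ⊕ in1 = 0 ⊕ 1 = 1
So n4 = 0 and n5 = 1.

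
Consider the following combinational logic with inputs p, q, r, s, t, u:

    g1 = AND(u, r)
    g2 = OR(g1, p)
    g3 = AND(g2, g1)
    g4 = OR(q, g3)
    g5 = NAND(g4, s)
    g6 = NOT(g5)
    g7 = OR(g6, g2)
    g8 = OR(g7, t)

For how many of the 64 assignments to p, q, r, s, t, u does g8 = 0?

9

g8 = OR(g7, t) must be 0, so both g7 = 0 and t = 0.
g7 = OR(g6, g2) must be 0, so both g6 = 0 and g2 = 0.
Enumerating the 64 input combinations, 9 give g8 = 0 and 55 give g8 = 1.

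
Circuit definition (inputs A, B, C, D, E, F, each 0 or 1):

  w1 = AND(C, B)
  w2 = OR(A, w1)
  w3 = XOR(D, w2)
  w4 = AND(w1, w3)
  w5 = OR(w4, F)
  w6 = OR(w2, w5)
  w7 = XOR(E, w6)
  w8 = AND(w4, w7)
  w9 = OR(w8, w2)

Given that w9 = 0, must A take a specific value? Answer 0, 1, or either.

w9 = OR(w8, w2) must be 0, so both w8 = 0 and w2 = 0.
w8 = AND(w4, w7) must be 0, so at least one of w4, w7 is 0.
Every assignment with w9 = 0 has A = 0; there are 24 such assignment(s).

0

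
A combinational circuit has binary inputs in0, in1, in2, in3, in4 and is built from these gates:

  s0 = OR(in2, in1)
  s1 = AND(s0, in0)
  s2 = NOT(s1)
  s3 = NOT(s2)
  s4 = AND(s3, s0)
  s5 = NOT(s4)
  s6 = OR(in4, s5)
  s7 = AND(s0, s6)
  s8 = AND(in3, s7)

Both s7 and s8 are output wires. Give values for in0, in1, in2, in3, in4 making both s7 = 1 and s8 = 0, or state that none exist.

Check with in0=1, in1=0, in2=1, in3=0, in4=1:
s0 = OR(in2, in1) = OR(1, 0) = 1
s1 = AND(s0, in0) = AND(1, 1) = 1
s2 = NOT(s1) = NOT 1 = 0
s3 = NOT(s2) = NOT 0 = 1
s4 = AND(s3, s0) = AND(1, 1) = 1
s5 = NOT(s4) = NOT 1 = 0
s6 = OR(in4, s5) = OR(1, 0) = 1
s7 = AND(s0, s6) = AND(1, 1) = 1
s8 = AND(in3, s7) = AND(0, 1) = 0
So s7 = 1 and s8 = 0.

in0=1, in1=0, in2=1, in3=0, in4=1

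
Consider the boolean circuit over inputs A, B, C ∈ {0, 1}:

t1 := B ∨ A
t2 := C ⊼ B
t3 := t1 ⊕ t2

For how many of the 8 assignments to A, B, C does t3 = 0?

t3 = t1 ⊕ t2 must be 0, so t1 and t2 are equal.
Enumerating the 8 input combinations, 4 give t3 = 0 and 4 give t3 = 1.

4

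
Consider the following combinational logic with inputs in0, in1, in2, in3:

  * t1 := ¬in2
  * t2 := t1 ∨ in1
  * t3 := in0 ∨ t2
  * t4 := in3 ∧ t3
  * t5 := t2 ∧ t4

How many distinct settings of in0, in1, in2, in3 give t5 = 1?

t5 = t2 ∧ t4 must be 1, so both t2 = 1 and t4 = 1.
Satisfying assignments:
  in0=0, in1=0, in2=0, in3=1
  in0=0, in1=1, in2=0, in3=1
  in0=0, in1=1, in2=1, in3=1
  in0=1, in1=0, in2=0, in3=1
  in0=1, in1=1, in2=0, in3=1
  in0=1, in1=1, in2=1, in3=1

6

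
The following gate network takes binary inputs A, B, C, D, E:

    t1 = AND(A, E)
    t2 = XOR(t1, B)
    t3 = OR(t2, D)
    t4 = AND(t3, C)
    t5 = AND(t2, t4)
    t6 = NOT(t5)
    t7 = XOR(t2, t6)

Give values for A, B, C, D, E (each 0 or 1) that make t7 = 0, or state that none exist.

A=1, B=0, C=0, D=0, E=1

t7 = XOR(t2, t6) must be 0, so t2 and t6 are equal.
Check with A=1, B=0, C=0, D=0, E=1:
t1 = AND(A, E) = AND(1, 1) = 1
t2 = XOR(t1, B) = XOR(1, 0) = 1
t3 = OR(t2, D) = OR(1, 0) = 1
t4 = AND(t3, C) = AND(1, 0) = 0
t5 = AND(t2, t4) = AND(1, 0) = 0
t6 = NOT(t5) = NOT 0 = 1
t7 = XOR(t2, t6) = XOR(1, 1) = 0
So t7 = 0 as required.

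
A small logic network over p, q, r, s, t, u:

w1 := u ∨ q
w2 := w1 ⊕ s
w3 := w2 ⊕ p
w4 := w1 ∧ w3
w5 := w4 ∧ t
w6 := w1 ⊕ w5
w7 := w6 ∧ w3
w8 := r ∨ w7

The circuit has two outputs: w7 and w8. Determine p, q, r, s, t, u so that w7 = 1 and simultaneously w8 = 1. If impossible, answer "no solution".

p=1, q=1, r=1, s=1, t=0, u=0

Check with p=1, q=1, r=1, s=1, t=0, u=0:
w1 = u ∨ q = 0 ∨ 1 = 1
w2 = w1 ⊕ s = 1 ⊕ 1 = 0
w3 = w2 ⊕ p = 0 ⊕ 1 = 1
w4 = w1 ∧ w3 = 1 ∧ 1 = 1
w5 = w4 ∧ t = 1 ∧ 0 = 0
w6 = w1 ⊕ w5 = 1 ⊕ 0 = 1
w7 = w6 ∧ w3 = 1 ∧ 1 = 1
w8 = r ∨ w7 = 1 ∨ 1 = 1
So w7 = 1 and w8 = 1.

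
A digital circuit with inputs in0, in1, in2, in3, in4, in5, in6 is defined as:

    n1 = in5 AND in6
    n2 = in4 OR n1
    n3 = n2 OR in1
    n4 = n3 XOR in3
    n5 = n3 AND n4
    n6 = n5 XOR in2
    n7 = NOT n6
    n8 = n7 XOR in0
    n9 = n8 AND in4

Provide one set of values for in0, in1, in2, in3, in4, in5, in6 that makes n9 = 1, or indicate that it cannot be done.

in0=1, in1=1, in2=0, in3=0, in4=1, in5=1, in6=1

Check with in0=1, in1=1, in2=0, in3=0, in4=1, in5=1, in6=1:
n1 = in5 AND in6 = 1 AND 1 = 1
n2 = in4 OR n1 = 1 OR 1 = 1
n3 = n2 OR in1 = 1 OR 1 = 1
n4 = n3 XOR in3 = 1 XOR 0 = 1
n5 = n3 AND n4 = 1 AND 1 = 1
n6 = n5 XOR in2 = 1 XOR 0 = 1
n7 = NOT n6 = NOT 1 = 0
n8 = n7 XOR in0 = 0 XOR 1 = 1
n9 = n8 AND in4 = 1 AND 1 = 1
So n9 = 1 as required.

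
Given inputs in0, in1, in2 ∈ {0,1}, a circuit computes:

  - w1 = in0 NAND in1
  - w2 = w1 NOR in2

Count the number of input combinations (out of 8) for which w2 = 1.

1

w2 = w1 NOR in2 must be 1, so both w1 = 0 and in2 = 0.
w1 = in0 NAND in1 must be 0, so both in0 = 1 and in1 = 1.
Satisfying assignments:
  in0=1, in1=1, in2=0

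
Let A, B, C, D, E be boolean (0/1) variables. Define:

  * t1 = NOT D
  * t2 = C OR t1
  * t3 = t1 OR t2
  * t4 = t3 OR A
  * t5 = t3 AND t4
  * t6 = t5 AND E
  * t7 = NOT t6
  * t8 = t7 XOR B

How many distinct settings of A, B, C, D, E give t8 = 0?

t8 = t7 XOR B must be 0, so t7 and B are equal.
Enumerating the 32 input combinations, 16 give t8 = 0 and 16 give t8 = 1.

16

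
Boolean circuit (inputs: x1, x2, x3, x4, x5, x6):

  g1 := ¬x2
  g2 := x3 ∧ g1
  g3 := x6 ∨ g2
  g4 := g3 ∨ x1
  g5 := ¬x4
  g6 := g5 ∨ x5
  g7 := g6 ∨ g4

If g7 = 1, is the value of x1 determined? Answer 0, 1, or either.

Both values of x1 occur among assignments with g7 = 1:
  x1=0: x1=0, x2=0, x3=0, x4=0, x5=0, x6=0
  x1=1: x1=1, x2=0, x3=0, x4=0, x5=0, x6=0

either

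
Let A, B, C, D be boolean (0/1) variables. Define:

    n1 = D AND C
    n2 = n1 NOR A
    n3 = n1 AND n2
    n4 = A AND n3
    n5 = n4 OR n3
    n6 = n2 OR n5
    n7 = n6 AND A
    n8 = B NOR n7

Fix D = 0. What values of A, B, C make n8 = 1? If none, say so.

n8 = B NOR n7 must be 1, so both B = 0 and n7 = 0.
Check with D = 0 and A=1, B=0, C=0:
n1 = D AND C = 0 AND 0 = 0
n2 = n1 NOR A = 0 NOR 1 = 0
n3 = n1 AND n2 = 0 AND 0 = 0
n4 = A AND n3 = 1 AND 0 = 0
n5 = n4 OR n3 = 0 OR 0 = 0
n6 = n2 OR n5 = 0 OR 0 = 0
n7 = n6 AND A = 0 AND 1 = 0
n8 = B NOR n7 = 0 NOR 0 = 1
So n8 = 1.

A=1, B=0, C=0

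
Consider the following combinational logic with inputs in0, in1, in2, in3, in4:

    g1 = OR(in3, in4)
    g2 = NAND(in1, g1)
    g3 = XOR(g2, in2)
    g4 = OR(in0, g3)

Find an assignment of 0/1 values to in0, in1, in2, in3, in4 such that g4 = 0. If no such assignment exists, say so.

in0=0, in1=1, in2=0, in3=1, in4=1

g4 = OR(in0, g3) must be 0, so both in0 = 0 and g3 = 0.
g3 = XOR(g2, in2) must be 0, so g2 and in2 are equal.
Check with in0=0, in1=1, in2=0, in3=1, in4=1:
g1 = OR(in3, in4) = OR(1, 1) = 1
g2 = NAND(in1, g1) = NAND(1, 1) = 0
g3 = XOR(g2, in2) = XOR(0, 0) = 0
g4 = OR(in0, g3) = OR(0, 0) = 0
So g4 = 0 as required.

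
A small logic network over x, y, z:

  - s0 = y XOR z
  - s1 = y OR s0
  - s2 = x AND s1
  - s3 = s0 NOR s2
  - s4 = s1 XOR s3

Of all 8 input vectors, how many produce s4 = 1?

s4 = s1 XOR s3 must be 1, so s1 and s3 differ.
Enumerating the 8 input combinations, 7 give s4 = 1 and 1 give s4 = 0.

7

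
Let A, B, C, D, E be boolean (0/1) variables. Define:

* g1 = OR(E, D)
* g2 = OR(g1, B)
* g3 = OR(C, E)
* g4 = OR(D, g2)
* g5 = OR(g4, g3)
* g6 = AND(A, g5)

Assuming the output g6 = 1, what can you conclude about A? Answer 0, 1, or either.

g6 = AND(A, g5) must be 1, so both A = 1 and g5 = 1.
Every assignment with g6 = 1 has A = 1; there are 15 such assignment(s).

1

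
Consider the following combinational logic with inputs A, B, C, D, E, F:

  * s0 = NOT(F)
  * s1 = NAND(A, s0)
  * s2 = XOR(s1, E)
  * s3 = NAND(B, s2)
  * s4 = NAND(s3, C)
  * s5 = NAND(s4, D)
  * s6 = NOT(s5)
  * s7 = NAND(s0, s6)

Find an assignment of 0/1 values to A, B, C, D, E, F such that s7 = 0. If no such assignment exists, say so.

s7 = NAND(s0, s6) must be 0, so both s0 = 1 and s6 = 1.
s0 = NOT(F) must be 1, so F = 0.
Check with A=1, B=1, C=0, D=1, E=0, F=0:
s0 = NOT(F) = NOT 0 = 1
s1 = NAND(A, s0) = NAND(1, 1) = 0
s2 = XOR(s1, E) = XOR(0, 0) = 0
s3 = NAND(B, s2) = NAND(1, 0) = 1
s4 = NAND(s3, C) = NAND(1, 0) = 1
s5 = NAND(s4, D) = NAND(1, 1) = 0
s6 = NOT(s5) = NOT 0 = 1
s7 = NAND(s0, s6) = NAND(1, 1) = 0
So s7 = 0 as required.

A=1, B=1, C=0, D=1, E=0, F=0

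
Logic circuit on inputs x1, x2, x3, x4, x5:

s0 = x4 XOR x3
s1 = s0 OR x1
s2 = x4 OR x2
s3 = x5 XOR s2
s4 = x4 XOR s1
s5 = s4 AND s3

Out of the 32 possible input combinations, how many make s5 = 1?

s5 = s4 AND s3 must be 1, so both s4 = 1 and s3 = 1.
s4 = x4 XOR s1 must be 1, so x4 and s1 differ.
Enumerating the 32 input combinations, 8 give s5 = 1 and 24 give s5 = 0.

8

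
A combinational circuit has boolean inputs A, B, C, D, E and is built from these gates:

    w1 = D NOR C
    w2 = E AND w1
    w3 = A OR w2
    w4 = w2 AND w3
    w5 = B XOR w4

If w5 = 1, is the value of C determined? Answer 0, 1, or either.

either

Both values of C occur among assignments with w5 = 1:
  C=0: A=0, B=0, C=0, D=0, E=1
  C=1: A=0, B=1, C=1, D=0, E=0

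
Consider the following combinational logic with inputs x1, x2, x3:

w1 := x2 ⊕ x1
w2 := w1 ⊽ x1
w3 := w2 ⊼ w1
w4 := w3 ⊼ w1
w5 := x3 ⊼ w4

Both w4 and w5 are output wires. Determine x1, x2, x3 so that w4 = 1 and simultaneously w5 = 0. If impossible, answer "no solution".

Check with x1=1, x2=1, x3=1:
w1 = x2 ⊕ x1 = 1 ⊕ 1 = 0
w2 = w1 ⊽ x1 = 0 ⊽ 1 = 0
w3 = w2 ⊼ w1 = 0 ⊼ 0 = 1
w4 = w3 ⊼ w1 = 1 ⊼ 0 = 1
w5 = x3 ⊼ w4 = 1 ⊼ 1 = 0
So w4 = 1 and w5 = 0.

x1=1, x2=1, x3=1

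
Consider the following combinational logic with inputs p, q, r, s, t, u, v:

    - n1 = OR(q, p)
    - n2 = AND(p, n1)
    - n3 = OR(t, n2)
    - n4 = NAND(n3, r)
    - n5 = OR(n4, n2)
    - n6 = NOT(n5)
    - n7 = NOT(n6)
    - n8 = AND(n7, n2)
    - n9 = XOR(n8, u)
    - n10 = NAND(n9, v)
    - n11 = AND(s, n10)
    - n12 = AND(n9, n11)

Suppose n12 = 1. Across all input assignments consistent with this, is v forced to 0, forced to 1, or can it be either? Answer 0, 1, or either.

n12 = AND(n9, n11) must be 1, so both n9 = 1 and n11 = 1.
n9 = XOR(n8, u) must be 1, so n8 and u differ.
Every assignment with n12 = 1 has v = 0; there are 16 such assignment(s).

0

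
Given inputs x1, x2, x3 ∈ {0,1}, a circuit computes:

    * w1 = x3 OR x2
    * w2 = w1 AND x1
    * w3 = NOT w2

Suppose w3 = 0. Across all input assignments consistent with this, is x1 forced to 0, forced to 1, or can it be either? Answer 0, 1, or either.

1

w3 = NOT w2 must be 0, so w2 = 1.
w2 = w1 AND x1 must be 1, so both w1 = 1 and x1 = 1.
w1 = x3 OR x2 must be 1, so at least one of x3, x2 is 1.
Every assignment with w3 = 0 has x1 = 1; there are 3 such assignment(s).
  x1=1, x2=0, x3=1
  x1=1, x2=1, x3=0
  x1=1, x2=1, x3=1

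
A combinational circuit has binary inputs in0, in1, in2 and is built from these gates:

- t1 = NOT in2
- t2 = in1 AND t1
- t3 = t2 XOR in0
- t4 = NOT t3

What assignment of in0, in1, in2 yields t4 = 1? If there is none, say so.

in0=0, in1=0, in2=0

t4 = NOT t3 must be 1, so t3 = 0.
t3 = t2 XOR in0 must be 0, so t2 and in0 are equal.
Check with in0=0, in1=0, in2=0:
t1 = NOT in2 = NOT 0 = 1
t2 = in1 AND t1 = 0 AND 1 = 0
t3 = t2 XOR in0 = 0 XOR 0 = 0
t4 = NOT t3 = NOT 0 = 1
So t4 = 1 as required.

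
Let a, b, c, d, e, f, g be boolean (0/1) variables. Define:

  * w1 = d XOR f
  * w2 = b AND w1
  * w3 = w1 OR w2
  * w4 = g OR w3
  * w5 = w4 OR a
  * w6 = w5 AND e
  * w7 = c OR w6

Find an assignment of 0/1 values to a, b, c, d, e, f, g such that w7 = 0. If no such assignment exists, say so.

a=0, b=0, c=0, d=1, e=1, f=1, g=0

Check with a=0, b=0, c=0, d=1, e=1, f=1, g=0:
w1 = d XOR f = 1 XOR 1 = 0
w2 = b AND w1 = 0 AND 0 = 0
w3 = w1 OR w2 = 0 OR 0 = 0
w4 = g OR w3 = 0 OR 0 = 0
w5 = w4 OR a = 0 OR 0 = 0
w6 = w5 AND e = 0 AND 1 = 0
w7 = c OR w6 = 0 OR 0 = 0
So w7 = 0 as required.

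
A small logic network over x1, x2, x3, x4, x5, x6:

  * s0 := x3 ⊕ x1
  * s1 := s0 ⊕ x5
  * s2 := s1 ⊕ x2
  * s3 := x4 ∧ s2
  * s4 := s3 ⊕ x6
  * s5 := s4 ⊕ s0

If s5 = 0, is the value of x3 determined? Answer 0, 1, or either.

Both values of x3 occur among assignments with s5 = 0:
  x3=0: x1=0, x2=0, x3=0, x4=0, x5=0, x6=0
  x3=1: x1=0, x2=0, x3=1, x4=0, x5=0, x6=1

either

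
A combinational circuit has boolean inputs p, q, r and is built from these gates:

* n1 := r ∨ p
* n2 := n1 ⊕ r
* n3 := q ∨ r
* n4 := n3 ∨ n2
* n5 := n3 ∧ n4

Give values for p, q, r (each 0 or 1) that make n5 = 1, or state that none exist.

Check with p=0, q=1, r=0:
n1 = r ∨ p = 0 ∨ 0 = 0
n2 = n1 ⊕ r = 0 ⊕ 0 = 0
n3 = q ∨ r = 1 ∨ 0 = 1
n4 = n3 ∨ n2 = 1 ∨ 0 = 1
n5 = n3 ∧ n4 = 1 ∧ 1 = 1
So n5 = 1 as required.

p=0, q=1, r=0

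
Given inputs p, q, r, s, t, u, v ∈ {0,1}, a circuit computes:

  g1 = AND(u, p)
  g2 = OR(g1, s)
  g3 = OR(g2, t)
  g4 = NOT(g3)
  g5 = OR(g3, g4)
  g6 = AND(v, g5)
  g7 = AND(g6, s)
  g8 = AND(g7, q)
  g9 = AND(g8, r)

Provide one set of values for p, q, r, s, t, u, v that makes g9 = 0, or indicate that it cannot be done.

Check with p=0, q=0, r=0, s=1, t=1, u=0, v=1:
g1 = AND(u, p) = AND(0, 0) = 0
g2 = OR(g1, s) = OR(0, 1) = 1
g3 = OR(g2, t) = OR(1, 1) = 1
g4 = NOT(g3) = NOT 1 = 0
g5 = OR(g3, g4) = OR(1, 0) = 1
g6 = AND(v, g5) = AND(1, 1) = 1
g7 = AND(g6, s) = AND(1, 1) = 1
g8 = AND(g7, q) = AND(1, 0) = 0
g9 = AND(g8, r) = AND(0, 0) = 0
So g9 = 0 as required.

p=0, q=0, r=0, s=1, t=1, u=0, v=1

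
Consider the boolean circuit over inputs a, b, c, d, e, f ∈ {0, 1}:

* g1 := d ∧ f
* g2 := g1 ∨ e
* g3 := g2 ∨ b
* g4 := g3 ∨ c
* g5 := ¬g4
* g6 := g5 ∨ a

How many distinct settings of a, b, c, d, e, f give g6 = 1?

g6 = g5 ∨ a must be 1, so at least one of g5, a is 1.
Enumerating the 64 input combinations, 35 give g6 = 1 and 29 give g6 = 0.

35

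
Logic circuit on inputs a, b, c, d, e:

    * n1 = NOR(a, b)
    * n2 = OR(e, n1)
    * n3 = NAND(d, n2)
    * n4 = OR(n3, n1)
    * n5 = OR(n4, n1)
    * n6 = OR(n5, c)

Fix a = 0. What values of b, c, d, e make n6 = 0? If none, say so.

n6 = OR(n5, c) must be 0, so both n5 = 0 and c = 0.
n5 = OR(n4, n1) must be 0, so both n4 = 0 and n1 = 0.
Check with a = 0 and b=1, c=0, d=1, e=1:
n1 = NOR(a, b) = NOR(0, 1) = 0
n2 = OR(e, n1) = OR(1, 0) = 1
n3 = NAND(d, n2) = NAND(1, 1) = 0
n4 = OR(n3, n1) = OR(0, 0) = 0
n5 = OR(n4, n1) = OR(0, 0) = 0
n6 = OR(n5, c) = OR(0, 0) = 0
So n6 = 0.

b=1, c=0, d=1, e=1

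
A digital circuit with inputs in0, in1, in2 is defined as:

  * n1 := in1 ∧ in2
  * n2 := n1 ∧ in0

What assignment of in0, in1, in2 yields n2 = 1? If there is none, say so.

in0=1, in1=1, in2=1

n2 = n1 ∧ in0 must be 1, so both n1 = 1 and in0 = 1.
Check with in0=1, in1=1, in2=1:
n1 = in1 ∧ in2 = 1 ∧ 1 = 1
n2 = n1 ∧ in0 = 1 ∧ 1 = 1
So n2 = 1 as required.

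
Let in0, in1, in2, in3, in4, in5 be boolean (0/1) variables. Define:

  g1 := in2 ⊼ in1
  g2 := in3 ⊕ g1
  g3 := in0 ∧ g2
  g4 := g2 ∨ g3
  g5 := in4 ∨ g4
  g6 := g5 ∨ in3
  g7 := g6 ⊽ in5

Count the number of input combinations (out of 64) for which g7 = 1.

g7 = g6 ⊽ in5 must be 1, so both g6 = 0 and in5 = 0.
Enumerating the 64 input combinations, 2 give g7 = 1 and 62 give g7 = 0.

2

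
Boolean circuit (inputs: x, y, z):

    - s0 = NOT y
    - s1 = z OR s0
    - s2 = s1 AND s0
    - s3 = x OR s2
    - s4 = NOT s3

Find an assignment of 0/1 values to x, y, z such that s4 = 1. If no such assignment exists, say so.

x=0, y=1, z=0

s4 = NOT s3 must be 1, so s3 = 0.
Check with x=0, y=1, z=0:
s0 = NOT y = NOT 1 = 0
s1 = z OR s0 = 0 OR 0 = 0
s2 = s1 AND s0 = 0 AND 0 = 0
s3 = x OR s2 = 0 OR 0 = 0
s4 = NOT s3 = NOT 0 = 1
So s4 = 1 as required.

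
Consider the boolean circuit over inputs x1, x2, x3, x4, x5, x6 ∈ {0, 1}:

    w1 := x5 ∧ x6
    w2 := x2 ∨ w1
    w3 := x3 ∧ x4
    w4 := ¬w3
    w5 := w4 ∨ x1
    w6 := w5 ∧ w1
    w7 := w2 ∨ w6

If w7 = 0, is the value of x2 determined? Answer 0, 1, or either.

0

w7 = w2 ∨ w6 must be 0, so both w2 = 0 and w6 = 0.
w2 = x2 ∨ w1 must be 0, so both x2 = 0 and w1 = 0.
w6 = w5 ∧ w1 must be 0, so at least one of w5, w1 is 0.
Every assignment with w7 = 0 has x2 = 0; there are 24 such assignment(s).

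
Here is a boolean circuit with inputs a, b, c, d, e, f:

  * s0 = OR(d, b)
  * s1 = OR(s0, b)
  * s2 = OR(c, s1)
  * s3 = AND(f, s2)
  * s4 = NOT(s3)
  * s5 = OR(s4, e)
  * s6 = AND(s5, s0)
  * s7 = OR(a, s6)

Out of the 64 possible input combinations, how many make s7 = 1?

50

s7 = OR(a, s6) must be 1, so at least one of a, s6 is 1.
Enumerating the 64 input combinations, 50 give s7 = 1 and 14 give s7 = 0.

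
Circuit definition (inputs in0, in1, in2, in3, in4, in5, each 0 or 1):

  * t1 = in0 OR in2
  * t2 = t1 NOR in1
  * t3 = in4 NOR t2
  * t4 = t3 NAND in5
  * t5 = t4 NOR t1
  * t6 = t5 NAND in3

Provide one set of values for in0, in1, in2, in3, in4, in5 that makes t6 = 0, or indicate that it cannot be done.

Check with in0=0, in1=1, in2=0, in3=1, in4=0, in5=1:
t1 = in0 OR in2 = 0 OR 0 = 0
t2 = t1 NOR in1 = 0 NOR 1 = 0
t3 = in4 NOR t2 = 0 NOR 0 = 1
t4 = t3 NAND in5 = 1 NAND 1 = 0
t5 = t4 NOR t1 = 0 NOR 0 = 1
t6 = t5 NAND in3 = 1 NAND 1 = 0
So t6 = 0 as required.

in0=0, in1=1, in2=0, in3=1, in4=0, in5=1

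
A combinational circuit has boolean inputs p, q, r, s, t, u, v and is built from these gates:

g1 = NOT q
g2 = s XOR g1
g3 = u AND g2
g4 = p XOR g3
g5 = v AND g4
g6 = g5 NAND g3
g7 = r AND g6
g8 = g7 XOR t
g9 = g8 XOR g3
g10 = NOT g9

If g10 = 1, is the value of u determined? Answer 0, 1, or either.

either

Both values of u occur among assignments with g10 = 1:
  u=0: p=0, q=0, r=0, s=0, t=0, u=0, v=0
  u=1: p=0, q=0, r=0, s=0, t=1, u=1, v=0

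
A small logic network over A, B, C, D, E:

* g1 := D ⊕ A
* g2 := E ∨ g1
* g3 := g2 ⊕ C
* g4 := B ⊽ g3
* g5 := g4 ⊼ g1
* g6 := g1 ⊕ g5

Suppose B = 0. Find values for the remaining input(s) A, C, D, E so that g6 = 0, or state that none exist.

A=0 C=0 D=1 E=1

Check with B = 0 and A=0, C=0, D=1, E=1:
g1 = D ⊕ A = 1 ⊕ 0 = 1
g2 = E ∨ g1 = 1 ∨ 1 = 1
g3 = g2 ⊕ C = 1 ⊕ 0 = 1
g4 = B ⊽ g3 = 0 ⊽ 1 = 0
g5 = g4 ⊼ g1 = 0 ⊼ 1 = 1
g6 = g1 ⊕ g5 = 1 ⊕ 1 = 0
So g6 = 0.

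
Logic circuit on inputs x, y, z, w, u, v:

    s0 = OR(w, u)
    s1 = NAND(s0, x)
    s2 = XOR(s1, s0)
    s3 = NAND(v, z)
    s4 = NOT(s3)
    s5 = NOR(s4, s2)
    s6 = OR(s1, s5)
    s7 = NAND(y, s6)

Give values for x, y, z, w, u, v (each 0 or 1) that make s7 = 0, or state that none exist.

x=0, y=1, z=1, w=0, u=0, v=0

s7 = NAND(y, s6) must be 0, so both y = 1 and s6 = 1.
s6 = OR(s1, s5) must be 1, so at least one of s1, s5 is 1.
Check with x=0, y=1, z=1, w=0, u=0, v=0:
s0 = OR(w, u) = OR(0, 0) = 0
s1 = NAND(s0, x) = NAND(0, 0) = 1
s2 = XOR(s1, s0) = XOR(1, 0) = 1
s3 = NAND(v, z) = NAND(0, 1) = 1
s4 = NOT(s3) = NOT 1 = 0
s5 = NOR(s4, s2) = NOR(0, 1) = 0
s6 = OR(s1, s5) = OR(1, 0) = 1
s7 = NAND(y, s6) = NAND(1, 1) = 0
So s7 = 0 as required.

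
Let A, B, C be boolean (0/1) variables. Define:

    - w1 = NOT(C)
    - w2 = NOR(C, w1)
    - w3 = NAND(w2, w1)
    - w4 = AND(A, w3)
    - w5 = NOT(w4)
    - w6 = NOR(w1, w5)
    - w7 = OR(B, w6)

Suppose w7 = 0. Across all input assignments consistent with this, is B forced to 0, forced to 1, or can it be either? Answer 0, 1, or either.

w7 = OR(B, w6) must be 0, so both B = 0 and w6 = 0.
w6 = NOR(w1, w5) must be 0, so at least one of w1, w5 is 1.
Every assignment with w7 = 0 has B = 0; there are 3 such assignment(s).
  A=0, B=0, C=0
  A=0, B=0, C=1
  A=1, B=0, C=0

0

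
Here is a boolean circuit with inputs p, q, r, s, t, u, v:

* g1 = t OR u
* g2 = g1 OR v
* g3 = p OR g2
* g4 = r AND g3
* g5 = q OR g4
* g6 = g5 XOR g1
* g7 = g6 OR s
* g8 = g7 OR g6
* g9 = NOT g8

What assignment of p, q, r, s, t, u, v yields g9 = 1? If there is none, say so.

p=1 q=1 r=1 s=0 t=1 u=1 v=1

g9 = NOT g8 must be 1, so g8 = 0.
g8 = g7 OR g6 must be 0, so both g7 = 0 and g6 = 0.
g7 = g6 OR s must be 0, so both g6 = 0 and s = 0.
Check with p=1 q=1 r=1 s=0 t=1 u=1 v=1:
g1 = t OR u = 1 OR 1 = 1
g2 = g1 OR v = 1 OR 1 = 1
g3 = p OR g2 = 1 OR 1 = 1
g4 = r AND g3 = 1 AND 1 = 1
g5 = q OR g4 = 1 OR 1 = 1
g6 = g5 XOR g1 = 1 XOR 1 = 0
g7 = g6 OR s = 0 OR 0 = 0
g8 = g7 OR g6 = 0 OR 0 = 0
g9 = NOT g8 = NOT 0 = 1
So g9 = 1 as required.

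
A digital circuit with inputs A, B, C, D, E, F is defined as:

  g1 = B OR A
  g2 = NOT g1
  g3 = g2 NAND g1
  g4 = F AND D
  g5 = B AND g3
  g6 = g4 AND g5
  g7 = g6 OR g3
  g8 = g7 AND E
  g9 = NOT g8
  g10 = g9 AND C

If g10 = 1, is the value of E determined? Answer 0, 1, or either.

g10 = g9 AND C must be 1, so both g9 = 1 and C = 1.
g9 = NOT g8 must be 1, so g8 = 0.
g8 = g7 AND E must be 0, so at least one of g7, E is 0.
Every assignment with g10 = 1 has E = 0; there are 16 such assignment(s).

0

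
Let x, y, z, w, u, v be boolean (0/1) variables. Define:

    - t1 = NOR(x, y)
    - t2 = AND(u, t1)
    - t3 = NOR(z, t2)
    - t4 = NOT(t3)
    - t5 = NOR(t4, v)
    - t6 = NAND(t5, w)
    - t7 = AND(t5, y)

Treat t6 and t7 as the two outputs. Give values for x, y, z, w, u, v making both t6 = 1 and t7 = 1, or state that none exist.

Check with x=1 y=1 z=0 w=0 u=0 v=0:
t1 = NOR(x, y) = NOR(1, 1) = 0
t2 = AND(u, t1) = AND(0, 0) = 0
t3 = NOR(z, t2) = NOR(0, 0) = 1
t4 = NOT(t3) = NOT 1 = 0
t5 = NOR(t4, v) = NOR(0, 0) = 1
t6 = NAND(t5, w) = NAND(1, 0) = 1
t7 = AND(t5, y) = AND(1, 1) = 1
So t6 = 1 and t7 = 1.

x=1 y=1 z=0 w=0 u=0 v=0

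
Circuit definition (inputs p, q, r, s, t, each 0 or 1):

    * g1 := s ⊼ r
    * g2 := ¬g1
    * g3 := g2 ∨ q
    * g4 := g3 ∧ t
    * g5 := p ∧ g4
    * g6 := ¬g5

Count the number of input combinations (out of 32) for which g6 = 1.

g6 = ¬g5 must be 1, so g5 = 0.
g5 = p ∧ g4 must be 0, so at least one of p, g4 is 0.
Enumerating the 32 input combinations, 27 give g6 = 1 and 5 give g6 = 0.

27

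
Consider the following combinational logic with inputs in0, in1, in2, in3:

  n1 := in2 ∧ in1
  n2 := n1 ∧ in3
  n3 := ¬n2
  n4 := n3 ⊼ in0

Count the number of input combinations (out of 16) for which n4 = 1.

9

n4 = n3 ⊼ in0 must be 1, so at least one of n3, in0 is 0.
Enumerating the 16 input combinations, 9 give n4 = 1 and 7 give n4 = 0.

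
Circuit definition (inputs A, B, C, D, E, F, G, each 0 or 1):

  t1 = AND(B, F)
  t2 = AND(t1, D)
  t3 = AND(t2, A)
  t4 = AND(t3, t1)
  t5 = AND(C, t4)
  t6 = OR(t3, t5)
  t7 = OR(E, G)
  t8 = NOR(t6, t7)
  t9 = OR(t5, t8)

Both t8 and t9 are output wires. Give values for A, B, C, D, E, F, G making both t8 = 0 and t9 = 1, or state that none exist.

A=1 B=1 C=1 D=1 E=1 F=1 G=0

Check with A=1 B=1 C=1 D=1 E=1 F=1 G=0:
t1 = AND(B, F) = AND(1, 1) = 1
t2 = AND(t1, D) = AND(1, 1) = 1
t3 = AND(t2, A) = AND(1, 1) = 1
t4 = AND(t3, t1) = AND(1, 1) = 1
t5 = AND(C, t4) = AND(1, 1) = 1
t6 = OR(t3, t5) = OR(1, 1) = 1
t7 = OR(E, G) = OR(1, 0) = 1
t8 = NOR(t6, t7) = NOR(1, 1) = 0
t9 = OR(t5, t8) = OR(1, 0) = 1
So t8 = 0 and t9 = 1.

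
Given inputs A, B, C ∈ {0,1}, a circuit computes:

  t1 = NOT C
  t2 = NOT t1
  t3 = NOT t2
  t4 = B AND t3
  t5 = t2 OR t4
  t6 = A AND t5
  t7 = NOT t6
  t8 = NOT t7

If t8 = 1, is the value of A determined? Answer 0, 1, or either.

1

t8 = NOT t7 must be 1, so t7 = 0.
t7 = NOT t6 must be 0, so t6 = 1.
t6 = A AND t5 must be 1, so both A = 1 and t5 = 1.
Every assignment with t8 = 1 has A = 1; there are 3 such assignment(s).
  A=1, B=0, C=1
  A=1, B=1, C=0
  A=1, B=1, C=1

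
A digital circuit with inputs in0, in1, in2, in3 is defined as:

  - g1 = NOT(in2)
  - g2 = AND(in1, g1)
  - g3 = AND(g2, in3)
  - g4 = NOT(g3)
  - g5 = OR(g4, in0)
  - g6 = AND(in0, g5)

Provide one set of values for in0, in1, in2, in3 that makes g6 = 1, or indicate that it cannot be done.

in0=1 in1=0 in2=0 in3=1

g6 = AND(in0, g5) must be 1, so both in0 = 1 and g5 = 1.
g5 = OR(g4, in0) must be 1, so at least one of g4, in0 is 1.
Check with in0=1 in1=0 in2=0 in3=1:
g1 = NOT(in2) = NOT 0 = 1
g2 = AND(in1, g1) = AND(0, 1) = 0
g3 = AND(g2, in3) = AND(0, 1) = 0
g4 = NOT(g3) = NOT 0 = 1
g5 = OR(g4, in0) = OR(1, 1) = 1
g6 = AND(in0, g5) = AND(1, 1) = 1
So g6 = 1 as required.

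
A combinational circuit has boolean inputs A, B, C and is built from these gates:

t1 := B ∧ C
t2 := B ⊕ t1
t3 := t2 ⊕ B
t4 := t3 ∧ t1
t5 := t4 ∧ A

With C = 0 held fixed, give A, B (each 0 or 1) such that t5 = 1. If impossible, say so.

With C = 0 fixed, none of the 4 settings of A, B give t5 = 1.
For example, with A=1, B=1:
t1 = B ∧ C = 1 ∧ 0 = 0
t2 = B ⊕ t1 = 1 ⊕ 0 = 1
t3 = t2 ⊕ B = 1 ⊕ 1 = 0
t4 = t3 ∧ t1 = 0 ∧ 0 = 0
t5 = t4 ∧ A = 0 ∧ 1 = 0
giving t5 = 0 ≠ 1.

no solution exists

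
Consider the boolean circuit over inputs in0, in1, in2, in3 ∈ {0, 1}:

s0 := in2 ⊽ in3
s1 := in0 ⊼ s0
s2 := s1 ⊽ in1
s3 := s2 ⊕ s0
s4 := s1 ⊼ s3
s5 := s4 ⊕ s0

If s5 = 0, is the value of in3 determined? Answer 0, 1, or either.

s5 = s4 ⊕ s0 must be 0, so s4 and s0 are equal.
Every assignment with s5 = 0 has in3 = 0; there are 2 such assignment(s).
  in0=1, in1=0, in2=0, in3=0
  in0=1, in1=1, in2=0, in3=0

0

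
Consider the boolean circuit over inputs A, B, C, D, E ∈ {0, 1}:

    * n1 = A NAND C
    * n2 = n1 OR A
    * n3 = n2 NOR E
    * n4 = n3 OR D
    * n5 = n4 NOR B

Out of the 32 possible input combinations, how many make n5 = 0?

24

n5 = n4 NOR B must be 0, so at least one of n4, B is 1.
Enumerating the 32 input combinations, 24 give n5 = 0 and 8 give n5 = 1.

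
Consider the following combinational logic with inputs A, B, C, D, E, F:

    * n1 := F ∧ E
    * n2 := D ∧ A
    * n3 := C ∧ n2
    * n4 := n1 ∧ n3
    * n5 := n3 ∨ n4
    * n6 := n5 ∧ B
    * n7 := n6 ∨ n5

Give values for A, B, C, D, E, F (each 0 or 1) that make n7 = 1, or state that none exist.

A=1, B=0, C=1, D=1, E=1, F=0

n7 = n6 ∨ n5 must be 1, so at least one of n6, n5 is 1.
Check with A=1, B=0, C=1, D=1, E=1, F=0:
n1 = F ∧ E = 0 ∧ 1 = 0
n2 = D ∧ A = 1 ∧ 1 = 1
n3 = C ∧ n2 = 1 ∧ 1 = 1
n4 = n1 ∧ n3 = 0 ∧ 1 = 0
n5 = n3 ∨ n4 = 1 ∨ 0 = 1
n6 = n5 ∧ B = 1 ∧ 0 = 0
n7 = n6 ∨ n5 = 0 ∨ 1 = 1
So n7 = 1 as required.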